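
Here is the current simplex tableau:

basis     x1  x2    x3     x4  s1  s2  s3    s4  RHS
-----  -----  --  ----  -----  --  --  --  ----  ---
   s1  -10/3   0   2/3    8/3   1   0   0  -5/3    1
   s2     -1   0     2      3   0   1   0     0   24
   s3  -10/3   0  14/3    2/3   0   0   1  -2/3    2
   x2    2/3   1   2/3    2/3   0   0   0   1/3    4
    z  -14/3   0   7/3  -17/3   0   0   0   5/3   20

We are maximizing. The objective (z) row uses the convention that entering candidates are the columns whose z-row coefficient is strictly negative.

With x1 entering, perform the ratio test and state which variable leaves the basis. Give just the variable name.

Ratios: row 1 (s1): entry -10/3 ≤ 0, skip; row 2 (s2): entry -1 ≤ 0, skip; row 3 (s3): entry -10/3 ≤ 0, skip; row 4 (x2): 4/(2/3) = 6.
Minimum ratio 6 is in the x2 row, so x2 leaves.

x2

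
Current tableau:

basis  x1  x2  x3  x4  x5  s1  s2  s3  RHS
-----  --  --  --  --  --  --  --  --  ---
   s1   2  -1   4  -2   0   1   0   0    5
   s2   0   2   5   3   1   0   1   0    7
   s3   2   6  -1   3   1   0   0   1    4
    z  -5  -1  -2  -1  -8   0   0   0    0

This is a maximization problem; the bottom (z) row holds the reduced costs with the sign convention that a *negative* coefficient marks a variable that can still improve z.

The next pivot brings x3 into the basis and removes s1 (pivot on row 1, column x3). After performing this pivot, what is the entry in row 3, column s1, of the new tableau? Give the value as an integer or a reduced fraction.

Pivot element is row 1, column x3: 4.
Normalize row 1: new (row 1, s1) = 1/4 = 1/4.
row 3 ← row 3 − (-1)·(new row 1): 0 − (-1)·(1/4) = 1/4.

1/4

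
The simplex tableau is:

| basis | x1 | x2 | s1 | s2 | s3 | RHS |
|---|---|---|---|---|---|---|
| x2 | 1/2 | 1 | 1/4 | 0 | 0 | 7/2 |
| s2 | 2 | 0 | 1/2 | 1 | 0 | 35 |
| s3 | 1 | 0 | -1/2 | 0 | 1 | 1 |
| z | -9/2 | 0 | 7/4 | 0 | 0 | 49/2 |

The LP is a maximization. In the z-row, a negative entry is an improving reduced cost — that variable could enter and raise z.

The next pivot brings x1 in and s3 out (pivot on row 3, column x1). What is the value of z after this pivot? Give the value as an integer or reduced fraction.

Minimum ratio for x1: 1/1 = 1.
z changes by −(z-row coeff of x1)·ratio = −(-9/2)·1 = 9/2.
New z = 49/2 + (9/2) = 29.

29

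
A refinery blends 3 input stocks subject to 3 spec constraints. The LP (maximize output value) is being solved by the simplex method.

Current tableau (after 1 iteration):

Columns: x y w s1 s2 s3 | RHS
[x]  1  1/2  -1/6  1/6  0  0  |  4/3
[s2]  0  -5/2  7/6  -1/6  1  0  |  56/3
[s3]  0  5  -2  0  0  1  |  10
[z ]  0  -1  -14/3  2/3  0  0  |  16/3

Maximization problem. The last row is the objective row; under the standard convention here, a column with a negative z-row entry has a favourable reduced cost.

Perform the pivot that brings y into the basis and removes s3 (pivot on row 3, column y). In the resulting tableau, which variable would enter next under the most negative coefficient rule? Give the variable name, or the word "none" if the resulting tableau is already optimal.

w

Pivot element 5. New z-row = old z-row − (-1)·(row 3/5).
Updated z-row coefficients: x: 0, y: 0, w: -76/15, s1: 2/3, s2: 0, s3: 1/5.
The most negative is -76/15 in column w, so w would enter next.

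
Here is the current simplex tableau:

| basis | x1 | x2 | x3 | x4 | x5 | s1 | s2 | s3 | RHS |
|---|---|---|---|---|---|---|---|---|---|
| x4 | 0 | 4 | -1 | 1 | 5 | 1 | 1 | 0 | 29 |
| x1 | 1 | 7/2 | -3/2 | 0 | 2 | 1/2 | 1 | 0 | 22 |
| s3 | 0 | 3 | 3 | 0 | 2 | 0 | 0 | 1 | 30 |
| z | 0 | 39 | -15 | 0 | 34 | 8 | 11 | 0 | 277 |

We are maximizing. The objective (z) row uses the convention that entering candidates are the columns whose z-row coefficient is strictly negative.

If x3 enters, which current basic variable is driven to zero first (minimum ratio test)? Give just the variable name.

Ratios: row 1 (x4): entry -1 ≤ 0, skip; row 2 (x1): entry -3/2 ≤ 0, skip; row 3 (s3): 30/3 = 10.
Minimum ratio 10 is in the s3 row, so s3 leaves.

s3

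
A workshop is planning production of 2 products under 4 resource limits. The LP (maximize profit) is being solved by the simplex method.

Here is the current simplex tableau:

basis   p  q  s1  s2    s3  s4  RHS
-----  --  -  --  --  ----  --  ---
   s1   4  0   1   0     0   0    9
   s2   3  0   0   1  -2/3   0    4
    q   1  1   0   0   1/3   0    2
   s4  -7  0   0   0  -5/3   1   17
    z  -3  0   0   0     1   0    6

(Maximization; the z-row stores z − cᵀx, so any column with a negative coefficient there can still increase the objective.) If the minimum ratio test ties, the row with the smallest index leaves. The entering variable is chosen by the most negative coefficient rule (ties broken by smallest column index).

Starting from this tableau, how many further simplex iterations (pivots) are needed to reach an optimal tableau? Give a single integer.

pivot: p in, s2 out → z = 10
No improving column remains; optimal.

1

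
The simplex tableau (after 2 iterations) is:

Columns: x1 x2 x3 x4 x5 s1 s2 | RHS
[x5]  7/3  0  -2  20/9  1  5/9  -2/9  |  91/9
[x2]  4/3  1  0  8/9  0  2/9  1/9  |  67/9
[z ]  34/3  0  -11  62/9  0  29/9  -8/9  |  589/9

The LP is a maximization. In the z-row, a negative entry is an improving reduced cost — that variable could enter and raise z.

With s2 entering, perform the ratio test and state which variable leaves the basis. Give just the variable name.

x2

Ratios: row 1 (x5): entry -2/9 ≤ 0, skip; row 2 (x2): (67/9)/(1/9) = 67.
Minimum ratio 67 is in the x2 row, so x2 leaves.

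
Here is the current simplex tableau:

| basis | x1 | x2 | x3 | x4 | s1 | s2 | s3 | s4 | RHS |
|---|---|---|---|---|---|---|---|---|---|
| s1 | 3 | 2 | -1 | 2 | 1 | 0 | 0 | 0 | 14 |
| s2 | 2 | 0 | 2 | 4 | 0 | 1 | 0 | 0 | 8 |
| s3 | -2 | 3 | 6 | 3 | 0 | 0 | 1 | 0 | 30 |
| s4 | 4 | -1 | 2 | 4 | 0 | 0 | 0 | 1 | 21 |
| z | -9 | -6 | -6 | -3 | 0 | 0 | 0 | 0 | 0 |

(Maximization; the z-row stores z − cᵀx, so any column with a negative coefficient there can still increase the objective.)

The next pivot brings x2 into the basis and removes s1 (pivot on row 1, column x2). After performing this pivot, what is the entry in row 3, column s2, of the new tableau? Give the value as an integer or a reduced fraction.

0

Pivot element is row 1, column x2: 2.
Normalize row 1: new (row 1, s2) = 0/2 = 0.
row 3 ← row 3 − 3·(new row 1): 0 − 3·0 = 0.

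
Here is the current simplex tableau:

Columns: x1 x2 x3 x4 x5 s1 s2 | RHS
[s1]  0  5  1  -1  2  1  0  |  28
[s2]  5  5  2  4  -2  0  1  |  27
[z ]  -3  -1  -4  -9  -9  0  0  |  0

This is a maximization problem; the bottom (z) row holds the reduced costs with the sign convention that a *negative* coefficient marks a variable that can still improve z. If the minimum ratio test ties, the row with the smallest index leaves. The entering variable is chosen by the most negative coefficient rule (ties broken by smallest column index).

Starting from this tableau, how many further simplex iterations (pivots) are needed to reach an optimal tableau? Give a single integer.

pivot: x4 in, s2 out → z = 243/4
pivot: x5 in, s1 out → z = 747/2
No improving column remains; optimal.

2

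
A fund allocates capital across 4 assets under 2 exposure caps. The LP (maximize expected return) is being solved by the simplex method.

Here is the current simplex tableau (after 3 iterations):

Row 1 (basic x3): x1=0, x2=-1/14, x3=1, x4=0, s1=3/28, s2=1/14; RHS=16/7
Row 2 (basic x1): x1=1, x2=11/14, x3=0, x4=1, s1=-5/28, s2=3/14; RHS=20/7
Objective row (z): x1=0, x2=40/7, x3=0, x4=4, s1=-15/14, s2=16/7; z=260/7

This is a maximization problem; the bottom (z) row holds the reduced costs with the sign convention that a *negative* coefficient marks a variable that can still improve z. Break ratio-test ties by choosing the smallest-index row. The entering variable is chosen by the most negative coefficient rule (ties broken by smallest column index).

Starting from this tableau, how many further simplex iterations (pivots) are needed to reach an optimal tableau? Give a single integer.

1

pivot: s1 in, x3 out → z = 60
No improving column remains; optimal.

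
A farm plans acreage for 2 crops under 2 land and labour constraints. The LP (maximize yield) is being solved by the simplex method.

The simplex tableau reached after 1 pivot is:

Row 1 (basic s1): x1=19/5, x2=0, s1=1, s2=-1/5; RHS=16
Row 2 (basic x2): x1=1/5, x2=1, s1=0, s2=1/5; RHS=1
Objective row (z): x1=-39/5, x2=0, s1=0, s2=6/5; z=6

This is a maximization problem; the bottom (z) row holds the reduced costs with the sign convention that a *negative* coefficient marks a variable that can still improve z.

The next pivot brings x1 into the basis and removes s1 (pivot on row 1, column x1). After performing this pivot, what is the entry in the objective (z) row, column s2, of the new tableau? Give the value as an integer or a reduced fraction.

15/19

Pivot element is row 1, column x1: 19/5.
Normalize row 1: new (row 1, s2) = (-1/5)/(19/5) = -1/19.
z-row ← z-row − (-39/5)·(new row 1): 6/5 − (-39/5)·(-1/19) = 15/19.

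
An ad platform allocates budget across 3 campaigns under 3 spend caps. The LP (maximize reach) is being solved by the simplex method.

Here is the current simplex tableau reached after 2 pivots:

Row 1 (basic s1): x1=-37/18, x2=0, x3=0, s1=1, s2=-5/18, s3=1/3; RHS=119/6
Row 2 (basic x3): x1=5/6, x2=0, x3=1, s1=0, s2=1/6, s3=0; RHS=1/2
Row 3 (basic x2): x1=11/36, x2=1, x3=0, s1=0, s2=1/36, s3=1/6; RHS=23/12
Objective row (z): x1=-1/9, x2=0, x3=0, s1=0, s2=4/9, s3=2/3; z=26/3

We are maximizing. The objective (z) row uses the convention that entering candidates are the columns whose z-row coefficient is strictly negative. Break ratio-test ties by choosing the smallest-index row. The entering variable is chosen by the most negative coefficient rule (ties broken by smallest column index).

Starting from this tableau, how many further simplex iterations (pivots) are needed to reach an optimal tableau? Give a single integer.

pivot: x1 in, x3 out → z = 131/15
No improving column remains; optimal.

1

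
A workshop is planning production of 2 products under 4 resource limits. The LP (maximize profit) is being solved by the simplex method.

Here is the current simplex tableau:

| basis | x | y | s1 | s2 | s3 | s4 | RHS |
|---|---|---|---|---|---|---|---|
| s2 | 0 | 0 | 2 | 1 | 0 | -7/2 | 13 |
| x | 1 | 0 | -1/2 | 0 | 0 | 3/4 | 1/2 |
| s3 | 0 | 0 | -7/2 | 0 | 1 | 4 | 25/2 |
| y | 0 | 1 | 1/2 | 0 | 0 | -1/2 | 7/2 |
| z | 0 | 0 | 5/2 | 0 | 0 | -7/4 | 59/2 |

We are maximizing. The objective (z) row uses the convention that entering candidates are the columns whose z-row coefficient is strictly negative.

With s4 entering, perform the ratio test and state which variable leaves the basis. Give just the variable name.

Ratios: row 1 (s2): entry -7/2 ≤ 0, skip; row 2 (x): (1/2)/(3/4) = 2/3; row 3 (s3): (25/2)/4 = 25/8; row 4 (y): entry -1/2 ≤ 0, skip.
Minimum ratio 2/3 is in the x row, so x leaves.

x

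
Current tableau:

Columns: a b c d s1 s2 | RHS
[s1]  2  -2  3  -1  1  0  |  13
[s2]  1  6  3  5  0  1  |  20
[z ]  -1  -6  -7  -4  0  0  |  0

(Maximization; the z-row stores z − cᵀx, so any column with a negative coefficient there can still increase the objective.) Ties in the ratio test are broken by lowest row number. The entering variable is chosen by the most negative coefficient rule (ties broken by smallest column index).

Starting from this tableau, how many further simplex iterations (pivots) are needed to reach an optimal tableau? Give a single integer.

pivot: c in, s1 out → z = 91/3
pivot: b in, s2 out → z = 119/3
No improving column remains; optimal.

2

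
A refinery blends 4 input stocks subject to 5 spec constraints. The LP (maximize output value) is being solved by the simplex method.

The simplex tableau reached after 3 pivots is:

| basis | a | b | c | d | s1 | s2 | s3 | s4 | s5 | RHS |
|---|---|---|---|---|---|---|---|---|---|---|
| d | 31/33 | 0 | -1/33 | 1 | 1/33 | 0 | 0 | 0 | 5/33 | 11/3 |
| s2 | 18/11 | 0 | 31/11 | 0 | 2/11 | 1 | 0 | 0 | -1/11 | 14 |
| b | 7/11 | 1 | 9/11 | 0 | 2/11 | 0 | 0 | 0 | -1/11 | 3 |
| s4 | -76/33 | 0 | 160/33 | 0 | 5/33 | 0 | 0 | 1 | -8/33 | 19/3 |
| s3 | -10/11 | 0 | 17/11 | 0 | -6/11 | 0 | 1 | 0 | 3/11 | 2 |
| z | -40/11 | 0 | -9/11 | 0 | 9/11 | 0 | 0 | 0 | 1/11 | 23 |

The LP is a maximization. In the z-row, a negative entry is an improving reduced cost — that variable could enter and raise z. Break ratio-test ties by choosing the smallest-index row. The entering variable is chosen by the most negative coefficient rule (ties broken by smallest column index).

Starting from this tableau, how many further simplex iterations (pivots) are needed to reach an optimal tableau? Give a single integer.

2

pivot: a in, d out → z = 1153/31
pivot: c in, b out → z = 491/13
No improving column remains; optimal.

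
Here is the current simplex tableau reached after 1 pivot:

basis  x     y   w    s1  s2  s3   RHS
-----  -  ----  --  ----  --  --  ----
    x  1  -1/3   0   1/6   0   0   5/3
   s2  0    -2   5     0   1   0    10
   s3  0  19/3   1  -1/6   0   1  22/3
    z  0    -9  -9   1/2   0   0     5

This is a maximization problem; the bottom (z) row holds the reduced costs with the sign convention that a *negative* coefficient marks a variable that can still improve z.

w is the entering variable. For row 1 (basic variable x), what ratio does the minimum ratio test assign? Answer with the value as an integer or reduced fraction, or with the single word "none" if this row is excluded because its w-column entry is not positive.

none

The w entry in row 1 is 0 ≤ 0, so this row gives no ratio.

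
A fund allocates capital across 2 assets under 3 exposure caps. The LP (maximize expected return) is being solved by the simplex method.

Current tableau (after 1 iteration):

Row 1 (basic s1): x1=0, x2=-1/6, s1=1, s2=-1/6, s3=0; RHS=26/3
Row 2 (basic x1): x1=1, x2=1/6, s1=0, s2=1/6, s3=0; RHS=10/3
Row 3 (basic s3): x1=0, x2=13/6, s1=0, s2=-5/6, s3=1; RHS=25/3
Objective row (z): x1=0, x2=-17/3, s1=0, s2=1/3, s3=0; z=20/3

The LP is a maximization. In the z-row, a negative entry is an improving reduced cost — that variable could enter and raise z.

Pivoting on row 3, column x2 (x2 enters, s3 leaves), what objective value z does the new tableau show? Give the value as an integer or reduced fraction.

Minimum ratio for x2: (25/3)/(13/6) = 50/13.
z changes by −(z-row coeff of x2)·ratio = −(-17/3)·(50/13) = 850/39.
New z = 20/3 + (850/39) = 370/13.

370/13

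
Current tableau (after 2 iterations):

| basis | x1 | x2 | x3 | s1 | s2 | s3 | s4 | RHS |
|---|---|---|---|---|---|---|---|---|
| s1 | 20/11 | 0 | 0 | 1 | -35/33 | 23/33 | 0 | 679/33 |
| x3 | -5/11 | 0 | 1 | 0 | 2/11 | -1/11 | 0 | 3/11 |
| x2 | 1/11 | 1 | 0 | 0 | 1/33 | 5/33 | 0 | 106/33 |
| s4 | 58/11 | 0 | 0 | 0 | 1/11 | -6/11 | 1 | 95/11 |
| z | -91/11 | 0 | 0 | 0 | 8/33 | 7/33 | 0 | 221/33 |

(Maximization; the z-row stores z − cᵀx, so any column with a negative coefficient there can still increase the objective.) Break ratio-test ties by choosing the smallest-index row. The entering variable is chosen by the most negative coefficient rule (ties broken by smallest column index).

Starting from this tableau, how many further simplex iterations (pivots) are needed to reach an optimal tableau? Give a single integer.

2

pivot: x1 in, s4 out → z = 3523/174
pivot: s3 in, x2 out → z = 65/2
No improving column remains; optimal.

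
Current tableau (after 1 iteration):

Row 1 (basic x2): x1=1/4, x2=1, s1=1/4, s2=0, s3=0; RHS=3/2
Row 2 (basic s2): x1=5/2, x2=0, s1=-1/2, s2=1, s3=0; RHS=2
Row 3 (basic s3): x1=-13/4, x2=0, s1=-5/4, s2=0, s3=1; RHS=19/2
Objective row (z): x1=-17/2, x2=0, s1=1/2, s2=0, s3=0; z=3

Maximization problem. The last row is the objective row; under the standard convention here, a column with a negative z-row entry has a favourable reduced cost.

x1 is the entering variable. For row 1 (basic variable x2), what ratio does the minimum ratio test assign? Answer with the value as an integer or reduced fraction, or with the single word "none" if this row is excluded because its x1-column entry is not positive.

Ratio = RHS / (x1 entry) = (3/2) / (1/4) = 6.

6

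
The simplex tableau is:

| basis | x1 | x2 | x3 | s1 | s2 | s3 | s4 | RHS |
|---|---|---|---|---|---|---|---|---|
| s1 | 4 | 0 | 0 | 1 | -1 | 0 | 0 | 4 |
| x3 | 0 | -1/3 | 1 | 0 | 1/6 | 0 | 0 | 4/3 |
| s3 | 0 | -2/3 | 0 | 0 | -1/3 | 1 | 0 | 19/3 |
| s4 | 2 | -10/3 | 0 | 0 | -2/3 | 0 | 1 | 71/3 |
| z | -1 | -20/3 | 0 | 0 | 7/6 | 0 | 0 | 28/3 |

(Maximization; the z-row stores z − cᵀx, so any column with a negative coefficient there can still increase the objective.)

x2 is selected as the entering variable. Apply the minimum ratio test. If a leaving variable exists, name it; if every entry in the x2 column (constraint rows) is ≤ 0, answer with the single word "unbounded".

x2-column entries: row 1: 0, row 2: -1/3, row 3: -2/3, row 4: -10/3. All ≤ 0, so x2 can increase without bound; the LP is unbounded in this direction.

unbounded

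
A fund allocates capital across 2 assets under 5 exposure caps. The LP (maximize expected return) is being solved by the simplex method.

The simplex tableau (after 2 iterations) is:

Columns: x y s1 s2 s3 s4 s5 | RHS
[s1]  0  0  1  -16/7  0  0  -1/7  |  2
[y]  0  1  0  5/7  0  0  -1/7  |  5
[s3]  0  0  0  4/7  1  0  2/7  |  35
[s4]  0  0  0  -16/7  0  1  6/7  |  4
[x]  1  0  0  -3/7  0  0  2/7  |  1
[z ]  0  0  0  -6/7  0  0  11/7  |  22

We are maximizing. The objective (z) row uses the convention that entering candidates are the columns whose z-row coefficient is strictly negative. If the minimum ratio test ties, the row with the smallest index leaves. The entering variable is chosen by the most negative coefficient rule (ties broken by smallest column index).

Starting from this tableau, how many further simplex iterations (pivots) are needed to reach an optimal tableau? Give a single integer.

1

pivot: s2 in, y out → z = 28
No improving column remains; optimal.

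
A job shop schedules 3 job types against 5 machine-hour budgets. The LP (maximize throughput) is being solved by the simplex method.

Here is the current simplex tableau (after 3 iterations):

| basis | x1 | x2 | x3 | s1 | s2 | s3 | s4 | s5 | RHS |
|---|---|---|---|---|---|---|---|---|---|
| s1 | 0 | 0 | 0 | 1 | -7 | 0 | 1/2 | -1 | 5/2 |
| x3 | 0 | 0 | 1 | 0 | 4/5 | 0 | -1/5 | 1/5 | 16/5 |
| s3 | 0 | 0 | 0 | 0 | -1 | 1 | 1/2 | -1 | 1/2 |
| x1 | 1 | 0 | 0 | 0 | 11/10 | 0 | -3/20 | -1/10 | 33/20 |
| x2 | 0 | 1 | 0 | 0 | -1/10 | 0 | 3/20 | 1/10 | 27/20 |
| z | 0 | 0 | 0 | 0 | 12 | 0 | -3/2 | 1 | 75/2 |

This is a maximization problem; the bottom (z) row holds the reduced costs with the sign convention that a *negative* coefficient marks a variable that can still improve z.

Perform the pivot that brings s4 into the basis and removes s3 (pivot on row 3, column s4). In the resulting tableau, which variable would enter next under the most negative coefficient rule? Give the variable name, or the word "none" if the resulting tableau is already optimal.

s5

Pivot element 1/2. New z-row = old z-row − (-3/2)·(row 3/(1/2)).
Updated z-row coefficients: x1: 0, x2: 0, x3: 0, s1: 0, s2: 9, s3: 3, s4: 0, s5: -2.
The most negative is -2 in column s5, so s5 would enter next.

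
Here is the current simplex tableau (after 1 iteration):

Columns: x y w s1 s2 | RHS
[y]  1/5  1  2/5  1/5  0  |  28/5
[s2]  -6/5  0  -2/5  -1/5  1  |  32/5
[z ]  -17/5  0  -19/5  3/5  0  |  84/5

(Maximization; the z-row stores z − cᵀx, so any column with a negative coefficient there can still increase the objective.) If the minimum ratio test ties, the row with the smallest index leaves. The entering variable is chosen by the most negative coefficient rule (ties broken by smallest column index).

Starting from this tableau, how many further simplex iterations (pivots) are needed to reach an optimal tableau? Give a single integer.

pivot: w in, y out → z = 70
pivot: x in, w out → z = 112
No improving column remains; optimal.

2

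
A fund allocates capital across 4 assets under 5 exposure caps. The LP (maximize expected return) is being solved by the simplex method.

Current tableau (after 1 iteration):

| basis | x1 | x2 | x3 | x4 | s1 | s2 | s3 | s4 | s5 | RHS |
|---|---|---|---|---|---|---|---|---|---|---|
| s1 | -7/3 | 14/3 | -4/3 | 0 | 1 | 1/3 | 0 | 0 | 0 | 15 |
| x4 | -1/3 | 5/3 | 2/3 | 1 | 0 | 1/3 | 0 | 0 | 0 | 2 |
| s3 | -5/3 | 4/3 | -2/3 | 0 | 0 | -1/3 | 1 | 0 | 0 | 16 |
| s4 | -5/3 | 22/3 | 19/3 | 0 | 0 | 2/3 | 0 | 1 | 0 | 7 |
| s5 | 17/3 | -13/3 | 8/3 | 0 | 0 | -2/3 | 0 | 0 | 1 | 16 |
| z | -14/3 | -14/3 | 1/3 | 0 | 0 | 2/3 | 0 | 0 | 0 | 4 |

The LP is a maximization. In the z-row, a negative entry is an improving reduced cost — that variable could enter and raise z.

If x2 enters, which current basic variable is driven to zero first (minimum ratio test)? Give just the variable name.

s4

Ratios: row 1 (s1): 15/(14/3) = 45/14; row 2 (x4): 2/(5/3) = 6/5; row 3 (s3): 16/(4/3) = 12; row 4 (s4): 7/(22/3) = 21/22; row 5 (s5): entry -13/3 ≤ 0, skip.
Minimum ratio 21/22 is in the s4 row, so s4 leaves.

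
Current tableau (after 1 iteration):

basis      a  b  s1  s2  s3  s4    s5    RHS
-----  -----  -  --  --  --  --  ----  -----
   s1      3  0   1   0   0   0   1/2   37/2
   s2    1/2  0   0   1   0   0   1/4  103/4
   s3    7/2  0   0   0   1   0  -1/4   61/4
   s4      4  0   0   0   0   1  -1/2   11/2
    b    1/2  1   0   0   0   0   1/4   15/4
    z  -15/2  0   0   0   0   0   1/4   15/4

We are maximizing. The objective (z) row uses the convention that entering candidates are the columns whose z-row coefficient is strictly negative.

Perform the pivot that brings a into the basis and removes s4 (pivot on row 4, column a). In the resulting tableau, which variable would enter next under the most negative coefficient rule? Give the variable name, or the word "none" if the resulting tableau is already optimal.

Pivot element 4. New z-row = old z-row − (-15/2)·(row 4/4).
Updated z-row coefficients: a: 0, b: 0, s1: 0, s2: 0, s3: 0, s4: 15/8, s5: -11/16.
The most negative is -11/16 in column s5, so s5 would enter next.

s5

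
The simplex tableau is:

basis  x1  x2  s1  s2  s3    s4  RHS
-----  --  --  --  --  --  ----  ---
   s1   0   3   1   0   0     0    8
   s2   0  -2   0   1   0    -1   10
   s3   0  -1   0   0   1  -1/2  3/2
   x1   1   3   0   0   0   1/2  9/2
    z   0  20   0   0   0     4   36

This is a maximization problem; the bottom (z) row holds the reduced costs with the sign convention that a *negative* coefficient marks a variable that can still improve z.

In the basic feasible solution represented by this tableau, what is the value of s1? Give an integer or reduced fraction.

s1 is basic (row 1); its value is the RHS of that row: 8.

8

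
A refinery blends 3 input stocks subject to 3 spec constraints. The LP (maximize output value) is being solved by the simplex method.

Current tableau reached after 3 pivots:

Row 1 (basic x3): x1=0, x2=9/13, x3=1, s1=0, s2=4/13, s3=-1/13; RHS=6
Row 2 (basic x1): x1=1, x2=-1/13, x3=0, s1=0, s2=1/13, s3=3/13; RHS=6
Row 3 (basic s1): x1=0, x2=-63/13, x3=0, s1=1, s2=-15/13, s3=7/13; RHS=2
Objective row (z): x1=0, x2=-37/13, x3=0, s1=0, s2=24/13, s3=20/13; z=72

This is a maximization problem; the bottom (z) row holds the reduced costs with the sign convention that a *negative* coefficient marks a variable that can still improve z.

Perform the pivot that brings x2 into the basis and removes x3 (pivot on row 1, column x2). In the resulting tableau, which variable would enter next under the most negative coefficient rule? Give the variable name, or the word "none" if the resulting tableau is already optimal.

Pivot element 9/13. New z-row = old z-row − (-37/13)·(row 1/(9/13)).
Updated z-row coefficients: x1: 0, x2: 0, x3: 37/9, s1: 0, s2: 28/9, s3: 11/9.
No coefficient is strictly negative; the tableau after this pivot is optimal.

none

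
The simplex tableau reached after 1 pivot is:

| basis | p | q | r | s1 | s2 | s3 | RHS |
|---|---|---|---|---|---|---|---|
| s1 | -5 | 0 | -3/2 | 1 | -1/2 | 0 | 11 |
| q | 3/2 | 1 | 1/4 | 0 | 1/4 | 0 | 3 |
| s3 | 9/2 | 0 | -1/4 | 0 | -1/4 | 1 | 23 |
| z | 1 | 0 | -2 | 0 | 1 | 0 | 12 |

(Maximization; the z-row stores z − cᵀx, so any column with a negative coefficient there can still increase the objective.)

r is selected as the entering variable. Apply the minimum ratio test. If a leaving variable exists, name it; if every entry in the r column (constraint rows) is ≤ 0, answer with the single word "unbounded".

Ratios: row 1 (s1): entry -3/2 ≤ 0, skip; row 2 (q): 3/(1/4) = 12; row 3 (s3): entry -1/4 ≤ 0, skip.
Minimum ratio is in the q row, so q leaves.

q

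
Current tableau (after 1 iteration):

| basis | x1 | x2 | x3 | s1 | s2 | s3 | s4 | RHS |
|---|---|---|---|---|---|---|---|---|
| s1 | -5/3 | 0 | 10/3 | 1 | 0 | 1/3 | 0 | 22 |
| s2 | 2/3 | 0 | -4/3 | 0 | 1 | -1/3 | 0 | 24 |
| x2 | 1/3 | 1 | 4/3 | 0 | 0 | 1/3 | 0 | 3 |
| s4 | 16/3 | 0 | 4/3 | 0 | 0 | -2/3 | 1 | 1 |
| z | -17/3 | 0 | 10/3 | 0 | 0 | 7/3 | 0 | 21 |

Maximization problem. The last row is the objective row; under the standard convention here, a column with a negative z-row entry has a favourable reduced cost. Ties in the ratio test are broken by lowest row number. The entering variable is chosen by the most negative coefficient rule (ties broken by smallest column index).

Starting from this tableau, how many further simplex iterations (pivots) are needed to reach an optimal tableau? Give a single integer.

pivot: x1 in, s4 out → z = 353/16
No improving column remains; optimal.

1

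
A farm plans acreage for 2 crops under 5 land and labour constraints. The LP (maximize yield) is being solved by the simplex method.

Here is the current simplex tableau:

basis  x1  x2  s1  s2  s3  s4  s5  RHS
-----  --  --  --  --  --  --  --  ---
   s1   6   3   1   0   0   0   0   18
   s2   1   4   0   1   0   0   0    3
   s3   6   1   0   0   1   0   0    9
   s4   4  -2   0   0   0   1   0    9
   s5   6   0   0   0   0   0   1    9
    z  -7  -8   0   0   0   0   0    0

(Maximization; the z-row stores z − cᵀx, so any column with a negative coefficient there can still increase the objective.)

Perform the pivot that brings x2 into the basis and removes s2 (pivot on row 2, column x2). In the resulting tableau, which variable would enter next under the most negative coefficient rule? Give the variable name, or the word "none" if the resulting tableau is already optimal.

Pivot element 4. New z-row = old z-row − (-8)·(row 2/4).
Updated z-row coefficients: x1: -5, x2: 0, s1: 0, s2: 2, s3: 0, s4: 0, s5: 0.
The most negative is -5 in column x1, so x1 would enter next.

x1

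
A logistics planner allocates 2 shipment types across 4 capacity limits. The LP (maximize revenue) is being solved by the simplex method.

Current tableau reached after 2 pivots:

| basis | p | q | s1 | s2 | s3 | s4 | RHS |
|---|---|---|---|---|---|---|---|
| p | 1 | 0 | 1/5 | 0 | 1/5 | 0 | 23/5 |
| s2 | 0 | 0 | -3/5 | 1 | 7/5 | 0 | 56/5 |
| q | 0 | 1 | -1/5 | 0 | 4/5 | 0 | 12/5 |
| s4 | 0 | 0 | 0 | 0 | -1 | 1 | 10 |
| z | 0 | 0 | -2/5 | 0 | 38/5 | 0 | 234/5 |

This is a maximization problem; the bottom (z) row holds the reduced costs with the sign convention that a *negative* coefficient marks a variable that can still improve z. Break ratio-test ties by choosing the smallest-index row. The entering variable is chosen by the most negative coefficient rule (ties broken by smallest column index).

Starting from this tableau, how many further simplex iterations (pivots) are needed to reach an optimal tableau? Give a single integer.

pivot: s1 in, p out → z = 56
No improving column remains; optimal.

1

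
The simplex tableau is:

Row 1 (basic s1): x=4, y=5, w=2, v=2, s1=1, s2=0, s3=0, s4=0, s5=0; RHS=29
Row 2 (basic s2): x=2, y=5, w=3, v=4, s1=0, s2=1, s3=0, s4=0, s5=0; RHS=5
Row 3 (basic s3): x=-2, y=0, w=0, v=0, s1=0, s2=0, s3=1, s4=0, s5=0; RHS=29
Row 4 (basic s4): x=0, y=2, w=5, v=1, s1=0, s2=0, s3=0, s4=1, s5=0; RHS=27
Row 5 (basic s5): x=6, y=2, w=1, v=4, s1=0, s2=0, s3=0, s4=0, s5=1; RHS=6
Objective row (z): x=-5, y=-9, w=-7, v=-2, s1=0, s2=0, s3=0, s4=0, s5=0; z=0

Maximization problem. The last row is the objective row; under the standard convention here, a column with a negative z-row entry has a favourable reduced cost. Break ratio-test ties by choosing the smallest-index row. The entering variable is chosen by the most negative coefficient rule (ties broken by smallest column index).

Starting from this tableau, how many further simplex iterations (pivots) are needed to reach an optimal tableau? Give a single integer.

pivot: y in, s2 out → z = 9
pivot: w in, y out → z = 35/3
pivot: x in, s5 out → z = 191/16
No improving column remains; optimal.

3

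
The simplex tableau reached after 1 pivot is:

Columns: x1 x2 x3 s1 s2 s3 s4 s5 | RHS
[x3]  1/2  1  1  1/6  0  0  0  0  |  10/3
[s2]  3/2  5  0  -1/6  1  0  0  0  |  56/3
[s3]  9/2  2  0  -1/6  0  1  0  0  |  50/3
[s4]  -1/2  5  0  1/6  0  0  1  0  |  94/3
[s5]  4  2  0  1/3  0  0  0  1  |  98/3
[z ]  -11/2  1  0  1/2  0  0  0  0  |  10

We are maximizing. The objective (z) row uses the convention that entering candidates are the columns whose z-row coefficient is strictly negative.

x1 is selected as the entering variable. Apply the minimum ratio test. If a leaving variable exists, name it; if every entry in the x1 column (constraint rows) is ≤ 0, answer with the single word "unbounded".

Ratios: row 1 (x3): (10/3)/(1/2) = 20/3; row 2 (s2): (56/3)/(3/2) = 112/9; row 3 (s3): (50/3)/(9/2) = 100/27; row 4 (s4): entry -1/2 ≤ 0, skip; row 5 (s5): (98/3)/4 = 49/6.
Minimum ratio is in the s3 row, so s3 leaves.

s3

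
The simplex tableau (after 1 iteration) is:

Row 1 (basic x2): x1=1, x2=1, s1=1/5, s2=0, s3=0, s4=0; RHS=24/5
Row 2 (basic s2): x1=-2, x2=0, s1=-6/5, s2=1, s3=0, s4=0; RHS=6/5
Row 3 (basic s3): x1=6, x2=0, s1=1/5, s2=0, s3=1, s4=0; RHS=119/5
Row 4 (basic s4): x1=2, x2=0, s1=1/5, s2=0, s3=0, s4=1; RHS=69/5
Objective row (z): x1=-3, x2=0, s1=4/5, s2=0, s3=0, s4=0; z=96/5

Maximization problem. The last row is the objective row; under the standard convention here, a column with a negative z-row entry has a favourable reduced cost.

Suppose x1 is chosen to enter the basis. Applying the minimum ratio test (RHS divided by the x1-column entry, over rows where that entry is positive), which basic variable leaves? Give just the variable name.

s3

Ratios: row 1 (x2): (24/5)/1 = 24/5; row 2 (s2): entry -2 ≤ 0, skip; row 3 (s3): (119/5)/6 = 119/30; row 4 (s4): (69/5)/2 = 69/10.
Minimum ratio 119/30 is in the s3 row, so s3 leaves.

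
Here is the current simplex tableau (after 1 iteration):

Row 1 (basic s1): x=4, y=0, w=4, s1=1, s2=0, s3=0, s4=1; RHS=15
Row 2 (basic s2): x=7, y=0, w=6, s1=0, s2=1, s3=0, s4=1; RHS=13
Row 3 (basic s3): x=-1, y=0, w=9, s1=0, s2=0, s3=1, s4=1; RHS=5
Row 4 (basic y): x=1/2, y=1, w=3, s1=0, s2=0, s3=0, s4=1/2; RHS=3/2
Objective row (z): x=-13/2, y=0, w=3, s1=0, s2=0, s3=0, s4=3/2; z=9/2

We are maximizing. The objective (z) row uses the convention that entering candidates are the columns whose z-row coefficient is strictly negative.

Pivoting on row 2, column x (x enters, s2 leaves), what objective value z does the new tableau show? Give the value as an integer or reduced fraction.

Minimum ratio for x: 13/7 = 13/7.
z changes by −(z-row coeff of x)·ratio = −(-13/2)·(13/7) = 169/14.
New z = 9/2 + (169/14) = 116/7.

116/7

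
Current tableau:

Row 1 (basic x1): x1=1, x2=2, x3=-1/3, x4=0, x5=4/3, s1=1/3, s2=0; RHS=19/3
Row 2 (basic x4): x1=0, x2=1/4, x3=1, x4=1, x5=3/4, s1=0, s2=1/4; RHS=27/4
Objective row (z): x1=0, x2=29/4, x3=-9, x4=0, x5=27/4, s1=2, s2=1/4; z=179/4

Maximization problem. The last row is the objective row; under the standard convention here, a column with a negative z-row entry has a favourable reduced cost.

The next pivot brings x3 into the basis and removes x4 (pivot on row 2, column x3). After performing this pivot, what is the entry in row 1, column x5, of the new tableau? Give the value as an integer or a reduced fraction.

Pivot element is row 2, column x3: 1.
Normalize row 2: new (row 2, x5) = (3/4)/1 = 3/4.
row 1 ← row 1 − (-1/3)·(new row 2): 4/3 − (-1/3)·(3/4) = 19/12.

19/12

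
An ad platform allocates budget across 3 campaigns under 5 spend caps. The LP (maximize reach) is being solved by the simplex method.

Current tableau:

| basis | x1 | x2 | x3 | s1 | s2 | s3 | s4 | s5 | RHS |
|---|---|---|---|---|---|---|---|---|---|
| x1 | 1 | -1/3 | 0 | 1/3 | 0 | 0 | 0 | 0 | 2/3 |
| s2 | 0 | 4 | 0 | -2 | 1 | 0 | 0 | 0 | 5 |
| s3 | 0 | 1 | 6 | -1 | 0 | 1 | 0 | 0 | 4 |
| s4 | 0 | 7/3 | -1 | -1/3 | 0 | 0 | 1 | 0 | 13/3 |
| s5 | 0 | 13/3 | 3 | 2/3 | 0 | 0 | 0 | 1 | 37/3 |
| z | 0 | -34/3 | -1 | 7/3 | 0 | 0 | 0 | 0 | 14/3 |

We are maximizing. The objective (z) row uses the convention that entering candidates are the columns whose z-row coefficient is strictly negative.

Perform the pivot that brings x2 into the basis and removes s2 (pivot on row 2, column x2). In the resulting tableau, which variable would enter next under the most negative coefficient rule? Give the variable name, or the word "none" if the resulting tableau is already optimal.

s1

Pivot element 4. New z-row = old z-row − (-34/3)·(row 2/4).
Updated z-row coefficients: x1: 0, x2: 0, x3: -1, s1: -10/3, s2: 17/6, s3: 0, s4: 0, s5: 0.
The most negative is -10/3 in column s1, so s1 would enter next.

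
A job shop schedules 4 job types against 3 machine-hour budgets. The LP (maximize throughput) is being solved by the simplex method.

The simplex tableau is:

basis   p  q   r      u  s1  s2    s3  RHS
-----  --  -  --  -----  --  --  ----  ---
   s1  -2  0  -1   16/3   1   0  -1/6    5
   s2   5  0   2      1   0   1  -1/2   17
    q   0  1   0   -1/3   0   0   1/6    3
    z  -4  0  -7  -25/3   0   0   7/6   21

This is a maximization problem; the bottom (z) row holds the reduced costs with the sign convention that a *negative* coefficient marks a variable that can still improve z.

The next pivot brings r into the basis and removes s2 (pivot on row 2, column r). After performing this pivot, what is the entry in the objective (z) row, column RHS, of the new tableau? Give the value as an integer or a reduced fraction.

Pivot element is row 2, column r: 2.
Normalize row 2: new (row 2, RHS) = 17/2 = 17/2.
z-row ← z-row − (-7)·(new row 2): 21 − (-7)·(17/2) = 161/2.

161/2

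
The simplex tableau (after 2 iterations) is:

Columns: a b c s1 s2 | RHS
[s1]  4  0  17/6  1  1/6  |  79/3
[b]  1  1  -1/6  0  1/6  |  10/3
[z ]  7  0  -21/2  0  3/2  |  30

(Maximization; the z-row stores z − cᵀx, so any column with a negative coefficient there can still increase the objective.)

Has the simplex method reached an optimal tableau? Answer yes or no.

Column c has objective-row coefficient -21/2, which is negative; an improving pivot exists, so not yet optimal.

no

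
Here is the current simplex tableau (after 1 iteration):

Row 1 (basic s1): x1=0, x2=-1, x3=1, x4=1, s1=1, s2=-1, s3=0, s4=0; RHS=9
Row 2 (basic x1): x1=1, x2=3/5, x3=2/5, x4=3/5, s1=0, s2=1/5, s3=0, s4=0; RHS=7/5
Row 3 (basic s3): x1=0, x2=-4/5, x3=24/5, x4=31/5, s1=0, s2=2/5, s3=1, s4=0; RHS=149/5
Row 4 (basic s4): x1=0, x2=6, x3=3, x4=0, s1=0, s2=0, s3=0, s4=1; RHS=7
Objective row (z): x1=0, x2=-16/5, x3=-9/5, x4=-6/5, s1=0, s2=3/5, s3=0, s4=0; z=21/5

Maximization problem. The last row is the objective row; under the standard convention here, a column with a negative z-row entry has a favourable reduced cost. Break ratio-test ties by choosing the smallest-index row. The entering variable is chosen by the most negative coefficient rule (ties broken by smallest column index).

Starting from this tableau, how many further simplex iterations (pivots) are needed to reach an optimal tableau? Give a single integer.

2

pivot: x2 in, s4 out → z = 119/15
pivot: x4 in, x1 out → z = 28/3
No improving column remains; optimal.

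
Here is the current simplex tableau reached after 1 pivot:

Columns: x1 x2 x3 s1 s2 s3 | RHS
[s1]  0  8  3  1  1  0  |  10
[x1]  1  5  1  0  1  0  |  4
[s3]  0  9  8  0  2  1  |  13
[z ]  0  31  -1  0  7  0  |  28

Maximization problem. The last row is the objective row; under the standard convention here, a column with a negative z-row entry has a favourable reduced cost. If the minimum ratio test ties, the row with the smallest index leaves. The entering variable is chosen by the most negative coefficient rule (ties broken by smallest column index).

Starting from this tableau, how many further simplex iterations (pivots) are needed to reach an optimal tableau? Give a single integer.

pivot: x3 in, s3 out → z = 237/8
No improving column remains; optimal.

1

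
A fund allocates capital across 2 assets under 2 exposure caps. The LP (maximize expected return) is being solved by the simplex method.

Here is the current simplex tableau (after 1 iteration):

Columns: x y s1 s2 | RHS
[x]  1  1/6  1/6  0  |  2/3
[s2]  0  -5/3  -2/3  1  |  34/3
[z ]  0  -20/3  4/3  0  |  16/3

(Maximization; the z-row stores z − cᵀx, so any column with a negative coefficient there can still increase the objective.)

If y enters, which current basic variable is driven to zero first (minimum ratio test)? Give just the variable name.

Ratios: row 1 (x): (2/3)/(1/6) = 4; row 2 (s2): entry -5/3 ≤ 0, skip.
Minimum ratio 4 is in the x row, so x leaves.

x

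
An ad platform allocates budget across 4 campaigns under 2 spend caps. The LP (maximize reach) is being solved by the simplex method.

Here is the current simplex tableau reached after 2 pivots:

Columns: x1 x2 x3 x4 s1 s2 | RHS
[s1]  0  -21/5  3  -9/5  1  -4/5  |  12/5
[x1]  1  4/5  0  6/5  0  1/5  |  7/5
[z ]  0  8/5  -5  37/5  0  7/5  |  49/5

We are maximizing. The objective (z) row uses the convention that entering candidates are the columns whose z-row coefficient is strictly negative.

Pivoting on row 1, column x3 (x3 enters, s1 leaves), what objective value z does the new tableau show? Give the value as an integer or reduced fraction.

Minimum ratio for x3: (12/5)/3 = 4/5.
z changes by −(z-row coeff of x3)·ratio = −(-5)·(4/5) = 4.
New z = 49/5 + 4 = 69/5.

69/5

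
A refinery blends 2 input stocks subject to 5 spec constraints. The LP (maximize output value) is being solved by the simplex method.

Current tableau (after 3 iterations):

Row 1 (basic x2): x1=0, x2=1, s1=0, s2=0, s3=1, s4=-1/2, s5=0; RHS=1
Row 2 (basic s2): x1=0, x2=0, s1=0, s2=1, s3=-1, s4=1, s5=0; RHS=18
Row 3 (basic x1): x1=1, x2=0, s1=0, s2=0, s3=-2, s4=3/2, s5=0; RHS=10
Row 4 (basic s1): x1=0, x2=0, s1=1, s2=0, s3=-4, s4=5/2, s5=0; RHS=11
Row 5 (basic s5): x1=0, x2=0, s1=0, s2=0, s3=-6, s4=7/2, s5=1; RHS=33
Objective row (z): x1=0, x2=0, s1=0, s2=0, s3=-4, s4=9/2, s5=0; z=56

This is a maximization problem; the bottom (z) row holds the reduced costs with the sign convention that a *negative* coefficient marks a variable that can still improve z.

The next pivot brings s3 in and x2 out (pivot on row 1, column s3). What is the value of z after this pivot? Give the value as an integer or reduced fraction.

60

Minimum ratio for s3: 1/1 = 1.
z changes by −(z-row coeff of s3)·ratio = −(-4)·1 = 4.
New z = 56 + 4 = 60.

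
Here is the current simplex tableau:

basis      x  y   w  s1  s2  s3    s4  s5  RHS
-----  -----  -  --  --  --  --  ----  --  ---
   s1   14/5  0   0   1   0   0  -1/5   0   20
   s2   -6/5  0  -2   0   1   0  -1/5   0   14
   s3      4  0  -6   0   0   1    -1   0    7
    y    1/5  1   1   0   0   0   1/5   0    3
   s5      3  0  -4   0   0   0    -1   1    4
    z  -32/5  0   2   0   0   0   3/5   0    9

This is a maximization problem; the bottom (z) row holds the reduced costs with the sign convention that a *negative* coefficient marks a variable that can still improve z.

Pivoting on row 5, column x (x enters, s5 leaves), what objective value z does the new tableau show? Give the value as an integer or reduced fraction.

Minimum ratio for x: 4/3 = 4/3.
z changes by −(z-row coeff of x)·ratio = −(-32/5)·(4/3) = 128/15.
New z = 9 + (128/15) = 263/15.

263/15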